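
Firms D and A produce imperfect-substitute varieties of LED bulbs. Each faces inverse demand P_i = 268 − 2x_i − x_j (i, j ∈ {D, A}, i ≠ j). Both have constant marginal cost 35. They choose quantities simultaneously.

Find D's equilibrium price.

Firm D's profit: π = x_D(268 − 2x_D − x_A) − 35x_D.
∂π/∂x_D = 233 − 4x_D − x_A = 0 ⇒ x_D = 58.25 − 0.25x_A.
Setting x_D = x_A in the reaction function: x_D = 58.25 − 0.25x_D, so x_D = 58.25 / 1.25 = 46.6.
P_D = 268 − 2·46.6 − 46.6 = 128.2.

128.2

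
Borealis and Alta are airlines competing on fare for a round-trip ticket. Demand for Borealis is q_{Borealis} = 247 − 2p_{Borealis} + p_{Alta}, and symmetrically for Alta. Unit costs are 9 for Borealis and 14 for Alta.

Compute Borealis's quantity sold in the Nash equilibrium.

Borealis's profit: π = (p_{Borealis} − 9)(247 − 2p_{Borealis} + p_{Alta}).
∂π/∂p_{Borealis} = 265 − 4p_{Borealis} + p_{Alta} = 0 ⇒ p_{Borealis} = 66.25 + 0.25p_{Alta}.
Similarly p_{Alta} = 68.75 + 0.25p_{Borealis}.
Substituting the second reaction function into the first: p_{Borealis} = 66.25 + 0.25(68.75 + 0.25p_{Borealis}), which gives 0.9375p_{Borealis} = 83.4375 ⇒ p_{Borealis} = 89.
Then p_{Alta} = 68.75 + 0.25·89 = 91.
q_{Borealis} = 247 − 2·89 + 91 = 160.

160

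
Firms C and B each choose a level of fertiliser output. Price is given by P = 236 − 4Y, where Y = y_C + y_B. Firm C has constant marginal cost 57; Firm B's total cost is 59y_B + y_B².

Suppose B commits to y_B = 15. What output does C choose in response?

Firm C's profit: π = y_C(236 − 4(y_C + y_B)) − 57y_C.
∂π/∂y_C = 179 − 8y_C − 4y_B = 0, so y_C = 22.375 − 0.5y_B.
At y_B = 15: y_C = 22.375 − 0.5·15 = 14.875.

14.875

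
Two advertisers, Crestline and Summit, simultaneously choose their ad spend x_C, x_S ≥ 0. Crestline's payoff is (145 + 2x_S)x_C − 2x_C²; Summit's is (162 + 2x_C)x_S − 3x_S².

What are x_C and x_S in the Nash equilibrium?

59.7, 46.9

Expanding Crestline's payoff: 145x_C + 2x_Sx_C − 2x_C².
∂π/∂x_C = 145 + 2x_S − 4x_C = 0, so x_C = 36.25 + 0.5x_S.
Likewise for Summit: x_S = 27 + (1/3)x_C.
Substituting the second reaction function into the first: x_C = 36.25 + 0.5(27 + (1/3)x_C), which gives (5/6)x_C = 49.75 ⇒ x_C = 59.7.
Then x_S = 27 + (1/3)·59.7 = 46.9.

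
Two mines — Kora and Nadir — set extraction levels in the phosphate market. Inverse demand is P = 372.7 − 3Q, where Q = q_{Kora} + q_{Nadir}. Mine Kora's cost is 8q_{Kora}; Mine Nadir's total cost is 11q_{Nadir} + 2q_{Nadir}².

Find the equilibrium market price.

158.7

Mine Kora's profit: π = q_{Kora}(372.7 − 3(q_{Kora} + q_{Nadir})) − 8q_{Kora}.
∂π/∂q_{Kora} = 364.7 − 6q_{Kora} − 3q_{Nadir} = 0, so q_{Kora} = 3647/60 − 0.5q_{Nadir}.
For Nadir: ∂π/∂q_{Nadir} = 361.7 − 10q_{Nadir} − 3q_{Kora} = 0 ⇒ q_{Nadir} = 36.17 − 0.3q_{Kora}.
Plugging q_{Nadir} into Kora's best response: q_{Kora} = 3647/60 − 0.5(36.17 − 0.3q_{Kora}) ⇒ 0.85q_{Kora} = 25619/600, so q_{Kora} = 1507/30.
Then q_{Nadir} = 36.17 − 0.3·(1507/30) = 21.1.
Equilibrium price: P = 372.7 − 3·(214/3) = 158.7.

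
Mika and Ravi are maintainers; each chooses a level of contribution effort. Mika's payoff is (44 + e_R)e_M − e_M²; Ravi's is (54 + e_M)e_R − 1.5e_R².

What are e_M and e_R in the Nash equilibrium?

Expanding Mika's payoff: 44e_M + e_Re_M − e_M².
∂π/∂e_M = 44 + e_R − 2e_M = 0, so e_M = 22 + 0.5e_R.
Likewise for Ravi: e_R = 18 + (1/3)e_M.
Solving the two reaction functions simultaneously: (1 − (0.5)(1/3))e_M = 22 + 0.5·18, so (5/6)e_M = 31 and e_M = 37.2.
Then e_R = 18 + (1/3)·37.2 = 30.4.

37.2, 30.4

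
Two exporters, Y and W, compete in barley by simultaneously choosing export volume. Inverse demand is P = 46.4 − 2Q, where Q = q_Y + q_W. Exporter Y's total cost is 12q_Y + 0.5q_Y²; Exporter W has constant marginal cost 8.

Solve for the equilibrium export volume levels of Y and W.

3.8, 7.7

Exporter Y's profit: π = q_Y(46.4 − 2(q_Y + q_W)) − 12q_Y − 0.5q_Y².
∂π/∂q_Y = 34.4 − 5q_Y − 2q_W = 0, so q_Y = 6.88 − 0.4q_W.
For W: ∂π/∂q_W = 38.4 − 4q_W − 2q_Y = 0 ⇒ q_W = 9.6 − 0.5q_Y.
Solving the two reaction functions simultaneously: (1 − (−0.4)(−0.5))q_Y = 6.88 − 0.4·9.6, so 0.8q_Y = 3.04 and q_Y = 3.8.
Then q_W = 9.6 − 0.5·3.8 = 7.7.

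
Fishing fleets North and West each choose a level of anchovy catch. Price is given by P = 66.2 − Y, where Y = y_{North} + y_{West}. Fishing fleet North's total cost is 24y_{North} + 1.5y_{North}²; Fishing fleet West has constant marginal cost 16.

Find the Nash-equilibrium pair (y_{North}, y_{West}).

Fishing fleet North's profit: π = y_{North}(66.2 − (y_{North} + y_{West})) − 24y_{North} − 1.5y_{North}².
∂π/∂y_{North} = 42.2 − 5y_{North} − y_{West} = 0, so y_{North} = 8.44 − 0.2y_{West}.
For West: ∂π/∂y_{West} = 50.2 − 2y_{West} − y_{North} = 0 ⇒ y_{West} = 25.1 − 0.5y_{North}.
Substituting the second reaction function into the first: y_{North} = 8.44 − 0.2(25.1 − 0.5y_{North}), which gives 0.9y_{North} = 3.42 ⇒ y_{North} = 3.8.
Then y_{West} = 25.1 − 0.5·3.8 = 23.2.

3.8, 23.2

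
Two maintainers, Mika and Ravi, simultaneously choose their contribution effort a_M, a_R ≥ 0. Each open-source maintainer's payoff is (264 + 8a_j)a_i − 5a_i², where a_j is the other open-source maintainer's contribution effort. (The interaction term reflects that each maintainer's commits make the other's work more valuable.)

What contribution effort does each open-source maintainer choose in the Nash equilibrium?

132

Mika's payoff is (264 + 8a_R)a_M − 5a_M².
∂π/∂a_M = 264 + 8a_R − 10a_M = 0, so a_M = 26.4 + 0.8a_R.
The game is symmetric, so in equilibrium a_R = a_M: the reaction function gives 0.2a_M = 26.4, hence a_M = 132.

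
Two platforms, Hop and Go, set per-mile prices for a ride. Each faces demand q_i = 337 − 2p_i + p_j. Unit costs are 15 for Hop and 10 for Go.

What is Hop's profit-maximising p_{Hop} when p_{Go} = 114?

Hop's profit: π = (p_{Hop} − 15)(337 − 2p_{Hop} + p_{Go}).
∂π/∂p_{Hop} = 367 − 4p_{Hop} + p_{Go} = 0 ⇒ p_{Hop} = 91.75 + 0.25p_{Go}.
At p_{Go} = 114: p_{Hop} = 91.75 + 0.25·114 = 120.25.

120.25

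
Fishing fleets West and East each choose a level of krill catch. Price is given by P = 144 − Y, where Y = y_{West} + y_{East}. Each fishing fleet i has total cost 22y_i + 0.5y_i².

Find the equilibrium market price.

Fishing fleet West's profit: π = y_{West}(144 − (y_{West} + y_{East})) − 22y_{West} − 0.5y_{West}².
∂π/∂y_{West} = 122 − 3y_{West} − y_{East} = 0, so y_{West} = 122/3 − (1/3)y_{East}.
Setting y_{West} = y_{East} in the reaction function: y_{West} = 122/3 − (1/3)y_{West}, so y_{West} = (122/3) / (4/3) = 30.5.
Equilibrium price: P = 144 − 61 = 83.

83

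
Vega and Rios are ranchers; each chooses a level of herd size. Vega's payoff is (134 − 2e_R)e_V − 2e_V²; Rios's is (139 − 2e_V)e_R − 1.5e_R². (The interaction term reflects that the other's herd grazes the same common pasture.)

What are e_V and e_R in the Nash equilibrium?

15.5, 36

Expanding Vega's payoff: 134e_V − 2e_Re_V − 2e_V².
∂π/∂e_V = 134 − 2e_R − 4e_V = 0, so e_V = 33.5 − 0.5e_R.
Likewise for Rios: e_R = 139/3 − (2/3)e_V.
Solving the two reaction functions simultaneously: (1 − (−0.5)(−2/3))e_V = 33.5 − 0.5·(139/3), so (2/3)e_V = 31/3 and e_V = 15.5.
Then e_R = 139/3 − (2/3)·15.5 = 36.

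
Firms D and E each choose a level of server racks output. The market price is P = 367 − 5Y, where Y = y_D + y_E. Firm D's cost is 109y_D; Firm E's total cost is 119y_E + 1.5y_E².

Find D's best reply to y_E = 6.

22.8

Firm D's profit: π = y_D(367 − 5(y_D + y_E)) − 109y_D.
∂π/∂y_D = 258 − 10y_D − 5y_E = 0, so y_D = 25.8 − 0.5y_E.
At y_E = 6: y_D = 25.8 − 0.5·6 = 22.8.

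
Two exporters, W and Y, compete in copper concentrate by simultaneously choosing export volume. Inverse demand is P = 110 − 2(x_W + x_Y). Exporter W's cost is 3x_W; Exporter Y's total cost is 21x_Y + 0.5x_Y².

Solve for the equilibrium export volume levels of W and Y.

22.3125, 8.875

Exporter W's profit: π = x_W(110 − 2(x_W + x_Y)) − 3x_W.
∂π/∂x_W = 107 − 4x_W − 2x_Y = 0, so x_W = 26.75 − 0.5x_Y.
For Y: ∂π/∂x_Y = 89 − 5x_Y − 2x_W = 0 ⇒ x_Y = 17.8 − 0.4x_W.
Substituting the second reaction function into the first: x_W = 26.75 − 0.5(17.8 − 0.4x_W), which gives 0.8x_W = 17.85 ⇒ x_W = 22.3125.
Then x_Y = 17.8 − 0.4·22.3125 = 8.875.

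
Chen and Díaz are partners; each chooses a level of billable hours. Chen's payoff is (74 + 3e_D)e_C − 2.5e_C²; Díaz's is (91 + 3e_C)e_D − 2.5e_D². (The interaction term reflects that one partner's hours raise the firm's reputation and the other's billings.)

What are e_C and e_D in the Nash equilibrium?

Expanding Chen's payoff: 74e_C + 3e_De_C − 2.5e_C².
∂π/∂e_C = 74 + 3e_D − 5e_C = 0, so e_C = 14.8 + 0.6e_D.
Likewise for Díaz: e_D = 18.2 + 0.6e_C.
Plugging e_D into Chen's best response: e_C = 14.8 + 0.6(18.2 + 0.6e_C) ⇒ 0.64e_C = 25.72, so e_C = 40.1875.
Then e_D = 18.2 + 0.6·40.1875 = 42.3125.

40.1875, 42.3125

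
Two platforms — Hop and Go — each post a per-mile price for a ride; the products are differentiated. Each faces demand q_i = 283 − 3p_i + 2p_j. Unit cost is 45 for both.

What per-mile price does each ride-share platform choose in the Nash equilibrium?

Hop's profit: π = (p_{Hop} − 45)(283 − 3p_{Hop} + 2p_{Go}).
∂π/∂p_{Hop} = 418 − 6p_{Hop} + 2p_{Go} = 0 ⇒ p_{Hop} = 209/3 + (1/3)p_{Go}.
Setting p_{Hop} = p_{Go} in the reaction function: p_{Hop} = 209/3 + (1/3)p_{Hop}, so p_{Hop} = (209/3) / (2/3) = 104.5.

104.5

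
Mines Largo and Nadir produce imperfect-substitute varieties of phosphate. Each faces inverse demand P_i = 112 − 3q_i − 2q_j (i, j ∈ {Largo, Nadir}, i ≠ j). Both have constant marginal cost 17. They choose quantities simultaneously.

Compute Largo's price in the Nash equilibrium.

52.625

Mine Largo's profit: π = q_{Largo}(112 − 3q_{Largo} − 2q_{Nadir}) − 17q_{Largo}.
∂π/∂q_{Largo} = 95 − 6q_{Largo} − 2q_{Nadir} = 0 ⇒ q_{Largo} = 95/6 − (1/3)q_{Nadir}.
By symmetry q_{Nadir} = q_{Largo}; substituting into the reaction function, (4/3)q_{Largo} = 95/6 and q_{Largo} = 11.875.
P_{Largo} = 112 − 3·11.875 − 2·11.875 = 52.625.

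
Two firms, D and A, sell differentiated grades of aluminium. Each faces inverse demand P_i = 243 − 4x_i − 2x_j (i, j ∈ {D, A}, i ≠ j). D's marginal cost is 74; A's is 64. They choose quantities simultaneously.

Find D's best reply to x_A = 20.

Firm D's profit: π = x_D(243 − 4x_D − 2x_A) − 74x_D.
∂π/∂x_D = 169 − 8x_D − 2x_A = 0 ⇒ x_D = 21.125 − 0.25x_A.
At x_A = 20: x_D = 21.125 − 0.25·20 = 16.125.

16.125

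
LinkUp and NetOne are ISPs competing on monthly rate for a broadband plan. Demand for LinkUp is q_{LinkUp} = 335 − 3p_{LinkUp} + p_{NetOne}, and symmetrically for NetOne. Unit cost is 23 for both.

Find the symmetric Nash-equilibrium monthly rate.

80.8

LinkUp's profit: π = (p_{LinkUp} − 23)(335 − 3p_{LinkUp} + p_{NetOne}).
∂π/∂p_{LinkUp} = 404 − 6p_{LinkUp} + p_{NetOne} = 0 ⇒ p_{LinkUp} = 202/3 + (1/6)p_{NetOne}.
The game is symmetric, so in equilibrium p_{NetOne} = p_{LinkUp}: the reaction function gives (5/6)p_{LinkUp} = 202/3, hence p_{LinkUp} = 80.8.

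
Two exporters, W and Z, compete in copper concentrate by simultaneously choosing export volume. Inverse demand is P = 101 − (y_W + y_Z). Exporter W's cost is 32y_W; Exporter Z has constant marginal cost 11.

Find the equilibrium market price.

Exporter W's profit: π = y_W(101 − (y_W + y_Z)) − 32y_W.
∂π/∂y_W = 69 − 2y_W − y_Z = 0, so y_W = 34.5 − 0.5y_Z.
By the same steps for Z: y_Z = 45 − 0.5y_W.
Substituting the second reaction function into the first: y_W = 34.5 − 0.5(45 − 0.5y_W), which gives 0.75y_W = 12 ⇒ y_W = 16.
Then y_Z = 45 − 0.5·16 = 37.
Equilibrium price: P = 101 − 53 = 48.

48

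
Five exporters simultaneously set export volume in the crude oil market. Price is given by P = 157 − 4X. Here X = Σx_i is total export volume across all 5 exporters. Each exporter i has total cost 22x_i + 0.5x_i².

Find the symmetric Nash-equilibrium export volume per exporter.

A representative exporter's profit is π_i = x_i(157 − 4X) − 22x_i − 0.5x_i², with X = x_i + Σ_{j≠i} x_j.
First-order condition: 135 − 9x_i − 4Σ_{j≠i} x_j = 0.
With identical exporters, set every x_j = x: then 135 − 9x − 16x = 0, i.e. x = 135/25 = 5.4.

5.4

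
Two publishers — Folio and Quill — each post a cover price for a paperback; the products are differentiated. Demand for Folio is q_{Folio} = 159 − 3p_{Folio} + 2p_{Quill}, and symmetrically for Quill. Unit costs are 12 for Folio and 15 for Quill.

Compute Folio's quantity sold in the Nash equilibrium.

111.9375

Folio's profit: π = (p_{Folio} − 12)(159 − 3p_{Folio} + 2p_{Quill}).
∂π/∂p_{Folio} = 195 − 6p_{Folio} + 2p_{Quill} = 0 ⇒ p_{Folio} = 32.5 + (1/3)p_{Quill}.
Similarly p_{Quill} = 34 + (1/3)p_{Folio}.
Solving the two reaction functions simultaneously: (1 − (1/3)(1/3))p_{Folio} = 32.5 + (1/3)·34, so (8/9)p_{Folio} = 263/6 and p_{Folio} = 49.3125.
Then p_{Quill} = 34 + (1/3)·49.3125 = 50.4375.
q_{Folio} = 159 − 3·49.3125 + 2·50.4375 = 111.9375.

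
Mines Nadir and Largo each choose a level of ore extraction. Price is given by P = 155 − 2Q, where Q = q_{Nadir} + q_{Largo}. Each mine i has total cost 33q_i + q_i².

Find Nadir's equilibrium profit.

Mine Nadir's profit: π = q_{Nadir}(155 − 2(q_{Nadir} + q_{Largo})) − 33q_{Nadir} − q_{Nadir}².
∂π/∂q_{Nadir} = 122 − 6q_{Nadir} − 2q_{Largo} = 0, so q_{Nadir} = 61/3 − (1/3)q_{Largo}.
By symmetry q_{Largo} = q_{Nadir}; substituting into the reaction function, (4/3)q_{Nadir} = 61/3 and q_{Nadir} = 15.25.
Price P = 155 − 2·30.5 = 94.
Nadir's profit: (94 − 33)·15.25 − (15.25)² = 697.6875.

697.6875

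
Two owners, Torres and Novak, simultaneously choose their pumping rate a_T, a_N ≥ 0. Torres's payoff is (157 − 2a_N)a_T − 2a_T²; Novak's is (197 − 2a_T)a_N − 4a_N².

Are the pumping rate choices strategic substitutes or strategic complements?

Expanding Torres's payoff: 157a_T − 2a_Na_T − 2a_T².
∂π/∂a_T = 157 − 2a_N − 4a_T = 0, so a_T = 39.25 − 0.5a_N.
The best-response slope da_T/da_N = −0.5 < 0: the reaction function is downward-sloping, so the choices are strategic substitutes.

strategic substitutes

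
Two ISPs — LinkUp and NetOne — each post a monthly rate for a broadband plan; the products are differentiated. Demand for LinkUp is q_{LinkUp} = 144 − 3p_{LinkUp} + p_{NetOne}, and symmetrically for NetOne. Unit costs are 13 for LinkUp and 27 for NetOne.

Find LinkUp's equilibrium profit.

LinkUp's profit: π = (p_{LinkUp} − 13)(144 − 3p_{LinkUp} + p_{NetOne}).
∂π/∂p_{LinkUp} = 183 − 6p_{LinkUp} + p_{NetOne} = 0 ⇒ p_{LinkUp} = 30.5 + (1/6)p_{NetOne}.
Similarly p_{NetOne} = 37.5 + (1/6)p_{LinkUp}.
Plugging p_{NetOne} into LinkUp's best response: p_{LinkUp} = 30.5 + (1/6)(37.5 + (1/6)p_{LinkUp}) ⇒ (35/36)p_{LinkUp} = 36.75, so p_{LinkUp} = 37.8.
Then p_{NetOne} = 37.5 + (1/6)·37.8 = 43.8.
q_{LinkUp} = 144 − 3·37.8 + 43.8 = 74.4.
Profit = (37.8 − 13)·74.4 = 1845.12.

1845.12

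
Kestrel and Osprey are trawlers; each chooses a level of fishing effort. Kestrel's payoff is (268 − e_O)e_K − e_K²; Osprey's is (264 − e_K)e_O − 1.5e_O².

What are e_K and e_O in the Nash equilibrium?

108, 52

Expanding Kestrel's payoff: 268e_K − e_Oe_K − e_K².
∂π/∂e_K = 268 − e_O − 2e_K = 0, so e_K = 134 − 0.5e_O.
Likewise for Osprey: e_O = 88 − (1/3)e_K.
Plugging e_O into Kestrel's best response: e_K = 134 − 0.5(88 − (1/3)e_K) ⇒ (5/6)e_K = 90, so e_K = 108.
Then e_O = 88 − (1/3)·108 = 52.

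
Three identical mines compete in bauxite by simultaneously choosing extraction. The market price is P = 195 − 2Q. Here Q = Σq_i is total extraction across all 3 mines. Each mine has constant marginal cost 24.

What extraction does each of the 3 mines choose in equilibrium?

21.375

A representative mine's profit is π_i = q_i(195 − 2Q) − 24q_i, with Q = q_i + Σ_{j≠i} q_j.
First-order condition: 171 − 4q_i − 2Σ_{j≠i} q_j = 0.
Imposing symmetry (q_j = q for all j) turns Σ_{j≠i} q_j into 2q, so 171 = 8q and q = 21.375.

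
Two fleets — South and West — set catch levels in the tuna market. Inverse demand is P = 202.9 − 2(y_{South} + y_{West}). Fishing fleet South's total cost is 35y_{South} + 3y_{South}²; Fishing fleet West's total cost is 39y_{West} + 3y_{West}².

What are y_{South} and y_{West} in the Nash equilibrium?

14.075, 13.575

Fishing fleet South's profit: π = y_{South}(202.9 − 2(y_{South} + y_{West})) − 35y_{South} − 3y_{South}².
∂π/∂y_{South} = 167.9 − 10y_{South} − 2y_{West} = 0, so y_{South} = 16.79 − 0.2y_{West}.
By the same steps for West: y_{West} = 16.39 − 0.2y_{South}.
Plugging y_{West} into South's best response: y_{South} = 16.79 − 0.2(16.39 − 0.2y_{South}) ⇒ 0.96y_{South} = 13.512, so y_{South} = 14.075.
Then y_{West} = 16.39 − 0.2·14.075 = 13.575.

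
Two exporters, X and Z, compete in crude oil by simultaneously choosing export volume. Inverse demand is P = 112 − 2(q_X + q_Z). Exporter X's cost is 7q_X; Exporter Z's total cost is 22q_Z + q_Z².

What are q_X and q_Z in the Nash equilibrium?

Exporter X's profit: π = q_X(112 − 2(q_X + q_Z)) − 7q_X.
∂π/∂q_X = 105 − 4q_X − 2q_Z = 0, so q_X = 26.25 − 0.5q_Z.
For Z: ∂π/∂q_Z = 90 − 6q_Z − 2q_X = 0 ⇒ q_Z = 15 − (1/3)q_X.
Solving the two reaction functions simultaneously: (1 − (−0.5)(−1/3))q_X = 26.25 − 0.5·15, so (5/6)q_X = 18.75 and q_X = 22.5.
Then q_Z = 15 − (1/3)·22.5 = 7.5.

22.5, 7.5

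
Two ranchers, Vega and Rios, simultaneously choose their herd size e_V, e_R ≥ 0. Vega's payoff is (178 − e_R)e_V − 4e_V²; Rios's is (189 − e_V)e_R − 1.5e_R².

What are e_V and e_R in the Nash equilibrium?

15, 58

Expanding Vega's payoff: 178e_V − e_Re_V − 4e_V².
∂π/∂e_V = 178 − e_R − 8e_V = 0, so e_V = 22.25 − 0.125e_R.
Likewise for Rios: e_R = 63 − (1/3)e_V.
Substituting the second reaction function into the first: e_V = 22.25 − 0.125(63 − (1/3)e_V), which gives (23/24)e_V = 14.375 ⇒ e_V = 15.
Then e_R = 63 − (1/3)·15 = 58.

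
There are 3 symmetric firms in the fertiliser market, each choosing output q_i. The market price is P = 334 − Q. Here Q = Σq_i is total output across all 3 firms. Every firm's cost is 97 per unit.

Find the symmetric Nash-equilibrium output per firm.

59.25

A representative firm's profit is π_i = q_i(334 − Q) − 97q_i, with Q = q_i + Σ_{j≠i} q_j.
First-order condition: 237 − 2q_i − Σ_{j≠i} q_j = 0.
With identical firms, set every q_j = q: then 237 − 2q − 2q = 0, i.e. q = 237/4 = 59.25.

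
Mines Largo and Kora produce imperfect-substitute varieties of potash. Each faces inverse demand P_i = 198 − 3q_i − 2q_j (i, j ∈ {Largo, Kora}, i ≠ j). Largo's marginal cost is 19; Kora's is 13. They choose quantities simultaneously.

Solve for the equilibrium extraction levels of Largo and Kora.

22, 23.5

Mine Largo's profit: π = q_{Largo}(198 − 3q_{Largo} − 2q_{Kora}) − 19q_{Largo}.
∂π/∂q_{Largo} = 179 − 6q_{Largo} − 2q_{Kora} = 0 ⇒ q_{Largo} = 179/6 − (1/3)q_{Kora}.
Similarly q_{Kora} = 185/6 − (1/3)q_{Largo}.
Substituting the second reaction function into the first: q_{Largo} = 179/6 − (1/3)(185/6 − (1/3)q_{Largo}), which gives (8/9)q_{Largo} = 176/9 ⇒ q_{Largo} = 22.
Then q_{Kora} = 185/6 − (1/3)·22 = 23.5.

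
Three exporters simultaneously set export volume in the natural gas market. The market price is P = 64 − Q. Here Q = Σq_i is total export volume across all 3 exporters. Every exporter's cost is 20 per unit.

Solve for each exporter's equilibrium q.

11

A representative exporter's profit is π_i = q_i(64 − Q) − 20q_i, with Q = q_i + Σ_{j≠i} q_j.
First-order condition: 44 − 2q_i − Σ_{j≠i} q_j = 0.
Imposing symmetry (q_j = q for all j) turns Σ_{j≠i} q_j into 2q, so 44 = 4q and q = 11.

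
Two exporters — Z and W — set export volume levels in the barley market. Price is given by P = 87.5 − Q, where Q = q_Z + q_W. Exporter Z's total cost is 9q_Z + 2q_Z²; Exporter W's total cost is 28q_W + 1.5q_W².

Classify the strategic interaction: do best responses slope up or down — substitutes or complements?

strategic substitutes

Exporter Z's profit: π = q_Z(87.5 − (q_Z + q_W)) − 9q_Z − 2q_Z².
∂π/∂q_Z = 78.5 − 6q_Z − q_W = 0, so q_Z = 157/12 − (1/6)q_W.
The best-response slope dq_Z/dq_W = −1/6 < 0: the reaction function is downward-sloping, so the choices are strategic substitutes.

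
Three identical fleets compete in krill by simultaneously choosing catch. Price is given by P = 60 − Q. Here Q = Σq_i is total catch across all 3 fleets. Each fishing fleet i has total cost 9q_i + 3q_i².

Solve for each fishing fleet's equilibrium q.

A representative fishing fleet's profit is π_i = q_i(60 − Q) − 9q_i − 3q_i², with Q = q_i + Σ_{j≠i} q_j.
First-order condition: 51 − 8q_i − Σ_{j≠i} q_j = 0.
In a symmetric equilibrium every fishing fleet chooses the same q, so Σ_{j≠i} q_j = 2q. The condition becomes 51 − 10q = 0, giving q = 51/10 = 5.1.

5.1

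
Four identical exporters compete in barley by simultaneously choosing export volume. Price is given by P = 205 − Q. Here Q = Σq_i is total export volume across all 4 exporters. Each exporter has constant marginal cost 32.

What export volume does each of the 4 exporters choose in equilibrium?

34.6

A representative exporter's profit is π_i = q_i(205 − Q) − 32q_i, with Q = q_i + Σ_{j≠i} q_j.
First-order condition: 173 − 2q_i − Σ_{j≠i} q_j = 0.
Imposing symmetry (q_j = q for all j) turns Σ_{j≠i} q_j into 3q, so 173 = 5q and q = 34.6.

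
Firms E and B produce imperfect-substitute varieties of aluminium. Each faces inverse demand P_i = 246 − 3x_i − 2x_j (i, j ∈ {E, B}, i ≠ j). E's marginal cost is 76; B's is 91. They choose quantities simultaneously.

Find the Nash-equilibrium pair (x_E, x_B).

Firm E's profit: π = x_E(246 − 3x_E − 2x_B) − 76x_E.
∂π/∂x_E = 170 − 6x_E − 2x_B = 0 ⇒ x_E = 85/3 − (1/3)x_B.
Similarly x_B = 155/6 − (1/3)x_E.
Solving the two reaction functions simultaneously: (1 − (−1/3)(−1/3))x_E = 85/3 − (1/3)·(155/6), so (8/9)x_E = 355/18 and x_E = 22.1875.
Then x_B = 155/6 − (1/3)·22.1875 = 18.4375.

22.1875, 18.4375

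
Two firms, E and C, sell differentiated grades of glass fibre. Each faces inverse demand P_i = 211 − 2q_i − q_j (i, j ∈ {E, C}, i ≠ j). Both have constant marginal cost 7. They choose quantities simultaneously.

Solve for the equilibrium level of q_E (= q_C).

Firm E's profit: π = q_E(211 − 2q_E − q_C) − 7q_E.
∂π/∂q_E = 204 − 4q_E − q_C = 0 ⇒ q_E = 51 − 0.25q_C.
Setting q_E = q_C in the reaction function: q_E = 51 − 0.25q_E, so q_E = 51 / 1.25 = 40.8.

40.8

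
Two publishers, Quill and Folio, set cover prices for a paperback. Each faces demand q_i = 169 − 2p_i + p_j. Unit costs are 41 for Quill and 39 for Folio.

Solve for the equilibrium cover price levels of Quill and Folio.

83.4, 82.6

Quill's profit: π = (p_{Quill} − 41)(169 − 2p_{Quill} + p_{Folio}).
∂π/∂p_{Quill} = 251 − 4p_{Quill} + p_{Folio} = 0 ⇒ p_{Quill} = 62.75 + 0.25p_{Folio}.
Similarly p_{Folio} = 61.75 + 0.25p_{Quill}.
Plugging p_{Folio} into Quill's best response: p_{Quill} = 62.75 + 0.25(61.75 + 0.25p_{Quill}) ⇒ 0.9375p_{Quill} = 78.1875, so p_{Quill} = 83.4.
Then p_{Folio} = 61.75 + 0.25·83.4 = 82.6.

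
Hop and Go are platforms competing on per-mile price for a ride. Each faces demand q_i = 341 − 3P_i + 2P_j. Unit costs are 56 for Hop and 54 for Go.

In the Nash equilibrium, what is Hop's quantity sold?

212.625

Hop's profit: π = (P_{Hop} − 56)(341 − 3P_{Hop} + 2P_{Go}).
∂π/∂P_{Hop} = 509 − 6P_{Hop} + 2P_{Go} = 0 ⇒ P_{Hop} = 509/6 + (1/3)P_{Go}.
Similarly P_{Go} = 503/6 + (1/3)P_{Hop}.
Solving the two reaction functions simultaneously: (1 − (1/3)(1/3))P_{Hop} = 509/6 + (1/3)·(503/6), so (8/9)P_{Hop} = 1015/9 and P_{Hop} = 126.875.
Then P_{Go} = 503/6 + (1/3)·126.875 = 126.125.
q_{Hop} = 341 − 3·126.875 + 2·126.125 = 212.625.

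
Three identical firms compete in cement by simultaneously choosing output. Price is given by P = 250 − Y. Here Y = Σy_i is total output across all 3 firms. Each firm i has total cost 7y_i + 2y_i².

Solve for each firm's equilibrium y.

A representative firm's profit is π_i = y_i(250 − Y) − 7y_i − 2y_i², with Y = y_i + Σ_{j≠i} y_j.
First-order condition: 243 − 6y_i − Σ_{j≠i} y_j = 0.
In a symmetric equilibrium every firm chooses the same y, so Σ_{j≠i} y_j = 2y. The condition becomes 243 − 8y = 0, giving y = 243/8 = 30.375.

30.375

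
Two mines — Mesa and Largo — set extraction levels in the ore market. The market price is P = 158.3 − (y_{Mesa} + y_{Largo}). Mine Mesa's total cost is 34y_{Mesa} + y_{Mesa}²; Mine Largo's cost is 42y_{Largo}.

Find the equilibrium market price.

90.7

Mine Mesa's profit: π = y_{Mesa}(158.3 − (y_{Mesa} + y_{Largo})) − 34y_{Mesa} − y_{Mesa}².
∂π/∂y_{Mesa} = 124.3 − 4y_{Mesa} − y_{Largo} = 0, so y_{Mesa} = 31.075 − 0.25y_{Largo}.
For Largo: ∂π/∂y_{Largo} = 116.3 − 2y_{Largo} − y_{Mesa} = 0 ⇒ y_{Largo} = 58.15 − 0.5y_{Mesa}.
Plugging y_{Largo} into Mesa's best response: y_{Mesa} = 31.075 − 0.25(58.15 − 0.5y_{Mesa}) ⇒ 0.875y_{Mesa} = 16.5375, so y_{Mesa} = 18.9.
Then y_{Largo} = 58.15 − 0.5·18.9 = 48.7.
Equilibrium price: P = 158.3 − 67.6 = 90.7.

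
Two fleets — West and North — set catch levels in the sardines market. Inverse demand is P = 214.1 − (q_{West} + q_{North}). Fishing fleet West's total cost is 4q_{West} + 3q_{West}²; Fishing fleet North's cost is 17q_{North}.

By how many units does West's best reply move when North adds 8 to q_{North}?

-1

Fishing fleet West's profit: π = q_{West}(214.1 − (q_{West} + q_{North})) − 4q_{West} − 3q_{West}².
∂π/∂q_{West} = 210.1 − 8q_{West} − q_{North} = 0, so q_{West} = 26.2625 − 0.125q_{North}.
The reaction-function slope is −0.125, so an 8-unit rise in q_{North} moves q_{West} by −0.125 × 8 = −1. West's best response falls — the actions are strategic substitutes.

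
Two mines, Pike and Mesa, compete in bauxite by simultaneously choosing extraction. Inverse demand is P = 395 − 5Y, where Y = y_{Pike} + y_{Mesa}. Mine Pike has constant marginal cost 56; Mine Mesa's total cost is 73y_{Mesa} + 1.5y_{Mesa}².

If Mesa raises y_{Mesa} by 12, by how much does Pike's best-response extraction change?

-6

Mine Pike's profit: π = y_{Pike}(395 − 5(y_{Pike} + y_{Mesa})) − 56y_{Pike}.
∂π/∂y_{Pike} = 339 − 10y_{Pike} − 5y_{Mesa} = 0, so y_{Pike} = 33.9 − 0.5y_{Mesa}.
The reaction-function slope is −0.5, so a 12-unit rise in y_{Mesa} moves y_{Pike} by −0.5 × 12 = −6. Pike's best response falls — the actions are strategic substitutes.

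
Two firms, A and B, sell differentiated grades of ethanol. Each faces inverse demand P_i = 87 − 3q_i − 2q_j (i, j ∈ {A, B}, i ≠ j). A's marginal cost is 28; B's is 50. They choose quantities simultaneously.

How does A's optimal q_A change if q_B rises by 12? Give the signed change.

-4

Firm A's profit: π = q_A(87 − 3q_A − 2q_B) − 28q_A.
∂π/∂q_A = 59 − 6q_A − 2q_B = 0 ⇒ q_A = 59/6 − (1/3)q_B.
The reaction-function slope is −1/3, so a 12-unit rise in q_B moves q_A by −1/3 × 12 = −4. A's best response falls — the actions are strategic substitutes.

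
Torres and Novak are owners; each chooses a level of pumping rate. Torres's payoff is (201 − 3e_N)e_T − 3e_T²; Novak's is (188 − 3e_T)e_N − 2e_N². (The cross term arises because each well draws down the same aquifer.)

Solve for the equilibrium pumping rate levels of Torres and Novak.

Expanding Torres's payoff: 201e_T − 3e_Ne_T − 3e_T².
∂π/∂e_T = 201 − 3e_N − 6e_T = 0, so e_T = 33.5 − 0.5e_N.
Likewise for Novak: e_N = 47 − 0.75e_T.
Solving the two reaction functions simultaneously: (1 − (−0.5)(−0.75))e_T = 33.5 − 0.5·47, so 0.625e_T = 10 and e_T = 16.
Then e_N = 47 − 0.75·16 = 35.

16, 35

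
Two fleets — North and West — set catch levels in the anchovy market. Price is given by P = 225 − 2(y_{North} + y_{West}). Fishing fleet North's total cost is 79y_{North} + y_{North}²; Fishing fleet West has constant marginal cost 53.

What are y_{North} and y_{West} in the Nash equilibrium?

Fishing fleet North's profit: π = y_{North}(225 − 2(y_{North} + y_{West})) − 79y_{North} − y_{North}².
∂π/∂y_{North} = 146 − 6y_{North} − 2y_{West} = 0, so y_{North} = 73/3 − (1/3)y_{West}.
For West: ∂π/∂y_{West} = 172 − 4y_{West} − 2y_{North} = 0 ⇒ y_{West} = 43 − 0.5y_{North}.
Substituting the second reaction function into the first: y_{North} = 73/3 − (1/3)(43 − 0.5y_{North}), which gives (5/6)y_{North} = 10 ⇒ y_{North} = 12.
Then y_{West} = 43 − 0.5·12 = 37.

12, 37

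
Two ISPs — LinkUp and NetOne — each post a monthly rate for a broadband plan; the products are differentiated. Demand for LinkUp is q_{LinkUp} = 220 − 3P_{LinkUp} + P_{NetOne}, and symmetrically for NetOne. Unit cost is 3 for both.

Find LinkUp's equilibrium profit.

LinkUp's profit: π = (P_{LinkUp} − 3)(220 − 3P_{LinkUp} + P_{NetOne}).
∂π/∂P_{LinkUp} = 229 − 6P_{LinkUp} + P_{NetOne} = 0 ⇒ P_{LinkUp} = 229/6 + (1/6)P_{NetOne}.
Setting P_{LinkUp} = P_{NetOne} in the reaction function: P_{LinkUp} = 229/6 + (1/6)P_{LinkUp}, so P_{LinkUp} = (229/6) / (5/6) = 45.8.
q_{LinkUp} = 220 − 3·45.8 + 45.8 = 128.4.
Profit = (45.8 − 3)·128.4 = 5495.52.

5495.52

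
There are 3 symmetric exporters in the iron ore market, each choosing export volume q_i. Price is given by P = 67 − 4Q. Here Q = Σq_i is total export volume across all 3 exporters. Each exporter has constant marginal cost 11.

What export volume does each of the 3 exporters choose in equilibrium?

A representative exporter's profit is π_i = q_i(67 − 4Q) − 11q_i, with Q = q_i + Σ_{j≠i} q_j.
First-order condition: 56 − 8q_i − 4Σ_{j≠i} q_j = 0.
With identical exporters, set every q_j = q: then 56 − 8q − 8q = 0, i.e. q = 56/16 = 3.5.

3.5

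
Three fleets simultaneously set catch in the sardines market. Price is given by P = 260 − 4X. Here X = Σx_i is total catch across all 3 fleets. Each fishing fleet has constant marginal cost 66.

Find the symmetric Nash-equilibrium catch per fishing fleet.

A representative fishing fleet's profit is π_i = x_i(260 − 4X) − 66x_i, with X = x_i + Σ_{j≠i} x_j.
First-order condition: 194 − 8x_i − 4Σ_{j≠i} x_j = 0.
In a symmetric equilibrium every fishing fleet chooses the same x, so Σ_{j≠i} x_j = 2x. The condition becomes 194 − 16x = 0, giving x = 194/16 = 12.125.

12.125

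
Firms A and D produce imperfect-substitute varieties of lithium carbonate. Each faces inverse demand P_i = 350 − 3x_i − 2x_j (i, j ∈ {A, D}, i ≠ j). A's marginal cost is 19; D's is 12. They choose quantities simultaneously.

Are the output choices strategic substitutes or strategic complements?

Firm A's profit: π = x_A(350 − 3x_A − 2x_D) − 19x_A.
∂π/∂x_A = 331 − 6x_A − 2x_D = 0 ⇒ x_A = 331/6 − (1/3)x_D.
The best-response slope dx_A/dx_D = −1/3 < 0: the reaction function is downward-sloping, so the choices are strategic substitutes.

strategic substitutes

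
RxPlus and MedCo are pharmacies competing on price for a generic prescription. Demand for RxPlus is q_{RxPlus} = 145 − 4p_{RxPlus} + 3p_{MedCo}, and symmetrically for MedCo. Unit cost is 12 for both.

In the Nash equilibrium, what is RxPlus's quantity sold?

RxPlus's profit: π = (p_{RxPlus} − 12)(145 − 4p_{RxPlus} + 3p_{MedCo}).
∂π/∂p_{RxPlus} = 193 − 8p_{RxPlus} + 3p_{MedCo} = 0 ⇒ p_{RxPlus} = 24.125 + 0.375p_{MedCo}.
Setting p_{RxPlus} = p_{MedCo} in the reaction function: p_{RxPlus} = 24.125 + 0.375p_{RxPlus}, so p_{RxPlus} = 24.125 / 0.625 = 38.6.
q_{RxPlus} = 145 − 4·38.6 + 3·38.6 = 106.4.

106.4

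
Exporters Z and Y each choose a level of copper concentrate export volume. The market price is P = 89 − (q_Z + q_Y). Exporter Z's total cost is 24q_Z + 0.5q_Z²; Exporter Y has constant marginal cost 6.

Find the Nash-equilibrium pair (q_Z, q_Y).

9.4, 36.8

Exporter Z's profit: π = q_Z(89 − (q_Z + q_Y)) − 24q_Z − 0.5q_Z².
∂π/∂q_Z = 65 − 3q_Z − q_Y = 0, so q_Z = 65/3 − (1/3)q_Y.
For Y: ∂π/∂q_Y = 83 − 2q_Y − q_Z = 0 ⇒ q_Y = 41.5 − 0.5q_Z.
Plugging q_Y into Z's best response: q_Z = 65/3 − (1/3)(41.5 − 0.5q_Z) ⇒ (5/6)q_Z = 47/6, so q_Z = 9.4.
Then q_Y = 41.5 − 0.5·9.4 = 36.8.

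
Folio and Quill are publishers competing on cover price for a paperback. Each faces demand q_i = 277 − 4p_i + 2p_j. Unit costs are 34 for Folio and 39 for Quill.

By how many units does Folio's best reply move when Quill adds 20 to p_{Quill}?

Folio's profit: π = (p_{Folio} − 34)(277 − 4p_{Folio} + 2p_{Quill}).
∂π/∂p_{Folio} = 413 − 8p_{Folio} + 2p_{Quill} = 0 ⇒ p_{Folio} = 51.625 + 0.25p_{Quill}.
The reaction-function slope is 0.25, so a 20-unit rise in p_{Quill} moves p_{Folio} by 0.25 × 20 = 5. Folio's best response rises — the actions are strategic complements.

5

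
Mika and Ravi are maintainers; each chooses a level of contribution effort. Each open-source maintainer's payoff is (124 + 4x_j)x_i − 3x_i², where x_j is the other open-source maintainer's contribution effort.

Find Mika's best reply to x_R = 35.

44

Mika's payoff is (124 + 4x_R)x_M − 3x_M².
∂π/∂x_M = 124 + 4x_R − 6x_M = 0, so x_M = 62/3 + (2/3)x_R.
At x_R = 35: x_M = 62/3 + (2/3)·35 = 44.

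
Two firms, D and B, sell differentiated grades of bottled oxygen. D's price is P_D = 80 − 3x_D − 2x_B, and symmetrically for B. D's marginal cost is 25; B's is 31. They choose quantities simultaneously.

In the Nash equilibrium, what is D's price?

46.75

Firm D's profit: π = x_D(80 − 3x_D − 2x_B) − 25x_D.
∂π/∂x_D = 55 − 6x_D − 2x_B = 0 ⇒ x_D = 55/6 − (1/3)x_B.
Similarly x_B = 49/6 − (1/3)x_D.
Solving the two reaction functions simultaneously: (1 − (−1/3)(−1/3))x_D = 55/6 − (1/3)·(49/6), so (8/9)x_D = 58/9 and x_D = 7.25.
Then x_B = 49/6 − (1/3)·7.25 = 5.75.
P_D = 80 − 3·7.25 − 2·5.75 = 46.75.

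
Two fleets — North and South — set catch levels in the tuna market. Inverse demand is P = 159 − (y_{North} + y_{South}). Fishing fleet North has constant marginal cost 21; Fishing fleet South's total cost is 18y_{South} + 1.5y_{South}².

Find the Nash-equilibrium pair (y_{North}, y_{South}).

61, 16

Fishing fleet North's profit: π = y_{North}(159 − (y_{North} + y_{South})) − 21y_{North}.
∂π/∂y_{North} = 138 − 2y_{North} − y_{South} = 0, so y_{North} = 69 − 0.5y_{South}.
For South: ∂π/∂y_{South} = 141 − 5y_{South} − y_{North} = 0 ⇒ y_{South} = 28.2 − 0.2y_{North}.
Plugging y_{South} into North's best response: y_{North} = 69 − 0.5(28.2 − 0.2y_{North}) ⇒ 0.9y_{North} = 54.9, so y_{North} = 61.
Then y_{South} = 28.2 − 0.2·61 = 16.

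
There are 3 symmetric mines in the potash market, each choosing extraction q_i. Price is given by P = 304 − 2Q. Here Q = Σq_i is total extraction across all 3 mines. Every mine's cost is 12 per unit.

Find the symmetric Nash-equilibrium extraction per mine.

36.5

A representative mine's profit is π_i = q_i(304 − 2Q) − 12q_i, with Q = q_i + Σ_{j≠i} q_j.
First-order condition: 292 − 4q_i − 2Σ_{j≠i} q_j = 0.
Imposing symmetry (q_j = q for all j) turns Σ_{j≠i} q_j into 2q, so 292 = 8q and q = 36.5.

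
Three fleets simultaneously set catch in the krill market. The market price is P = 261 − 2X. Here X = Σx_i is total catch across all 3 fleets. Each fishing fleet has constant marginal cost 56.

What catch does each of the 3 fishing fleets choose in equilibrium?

25.625

A representative fishing fleet's profit is π_i = x_i(261 − 2X) − 56x_i, with X = x_i + Σ_{j≠i} x_j.
First-order condition: 205 − 4x_i − 2Σ_{j≠i} x_j = 0.
With identical fishing fleets, set every x_j = x: then 205 − 4x − 4x = 0, i.e. x = 205/8 = 25.625.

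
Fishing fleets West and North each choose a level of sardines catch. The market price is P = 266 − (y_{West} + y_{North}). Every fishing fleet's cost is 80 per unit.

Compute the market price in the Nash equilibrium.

142

Fishing fleet West's profit: π = y_{West}(266 − (y_{West} + y_{North})) − 80y_{West}.
∂π/∂y_{West} = 186 − 2y_{West} − y_{North} = 0, so y_{West} = 93 − 0.5y_{North}.
By symmetry y_{North} = y_{West}; substituting into the reaction function, 1.5y_{West} = 93 and y_{West} = 62.
Equilibrium price: P = 266 − 124 = 142.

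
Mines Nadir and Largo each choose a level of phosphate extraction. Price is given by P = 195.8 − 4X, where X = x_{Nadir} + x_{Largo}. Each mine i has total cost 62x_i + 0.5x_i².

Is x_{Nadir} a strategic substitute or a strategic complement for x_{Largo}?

strategic substitutes

Mine Nadir's profit: π = x_{Nadir}(195.8 − 4(x_{Nadir} + x_{Largo})) − 62x_{Nadir} − 0.5x_{Nadir}².
∂π/∂x_{Nadir} = 133.8 − 9x_{Nadir} − 4x_{Largo} = 0, so x_{Nadir} = 223/15 − (4/9)x_{Largo}.
The best-response slope dx_{Nadir}/dx_{Largo} = −4/9 < 0: the reaction function is downward-sloping, so the choices are strategic substitutes.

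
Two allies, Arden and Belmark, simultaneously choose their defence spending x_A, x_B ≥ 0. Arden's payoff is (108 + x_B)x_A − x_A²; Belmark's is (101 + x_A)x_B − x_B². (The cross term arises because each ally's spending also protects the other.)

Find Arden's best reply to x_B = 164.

Expanding Arden's payoff: 108x_A + x_Bx_A − x_A².
∂π/∂x_A = 108 + x_B − 2x_A = 0, so x_A = 54 + 0.5x_B.
At x_B = 164: x_A = 54 + 0.5·164 = 136.

136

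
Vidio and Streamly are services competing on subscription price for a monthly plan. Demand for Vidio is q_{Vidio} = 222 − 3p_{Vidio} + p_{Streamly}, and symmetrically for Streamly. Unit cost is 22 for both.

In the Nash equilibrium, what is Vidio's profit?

Vidio's profit: π = (p_{Vidio} − 22)(222 − 3p_{Vidio} + p_{Streamly}).
∂π/∂p_{Vidio} = 288 − 6p_{Vidio} + p_{Streamly} = 0 ⇒ p_{Vidio} = 48 + (1/6)p_{Streamly}.
By symmetry p_{Streamly} = p_{Vidio}; substituting into the reaction function, (5/6)p_{Vidio} = 48 and p_{Vidio} = 57.6.
q_{Vidio} = 222 − 3·57.6 + 57.6 = 106.8.
Profit = (57.6 − 22)·106.8 = 3802.08.

3802.08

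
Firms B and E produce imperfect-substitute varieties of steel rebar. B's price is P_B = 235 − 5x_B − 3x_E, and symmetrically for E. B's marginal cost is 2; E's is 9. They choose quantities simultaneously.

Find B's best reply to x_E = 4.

22.1

Firm B's profit: π = x_B(235 − 5x_B − 3x_E) − 2x_B.
∂π/∂x_B = 233 − 10x_B − 3x_E = 0 ⇒ x_B = 23.3 − 0.3x_E.
At x_E = 4: x_B = 23.3 − 0.3·4 = 22.1.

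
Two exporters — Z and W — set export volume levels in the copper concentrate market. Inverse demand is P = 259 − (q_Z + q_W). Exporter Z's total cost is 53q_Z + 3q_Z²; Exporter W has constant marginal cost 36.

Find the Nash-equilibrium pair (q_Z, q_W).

12.6, 105.2

Exporter Z's profit: π = q_Z(259 − (q_Z + q_W)) − 53q_Z − 3q_Z².
∂π/∂q_Z = 206 − 8q_Z − q_W = 0, so q_Z = 25.75 − 0.125q_W.
For W: ∂π/∂q_W = 223 − 2q_W − q_Z = 0 ⇒ q_W = 111.5 − 0.5q_Z.
Solving the two reaction functions simultaneously: (1 − (−0.125)(−0.5))q_Z = 25.75 − 0.125·111.5, so 0.9375q_Z = 11.8125 and q_Z = 12.6.
Then q_W = 111.5 − 0.5·12.6 = 105.2.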